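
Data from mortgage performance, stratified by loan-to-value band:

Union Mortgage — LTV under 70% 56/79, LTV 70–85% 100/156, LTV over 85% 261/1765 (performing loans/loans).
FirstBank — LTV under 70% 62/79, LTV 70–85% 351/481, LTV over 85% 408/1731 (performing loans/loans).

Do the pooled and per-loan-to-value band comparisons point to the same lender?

Yes

LTV under 70%: Union Mortgage 56/79 = 70.9%, FirstBank 62/79 = 78.5% → FirstBank
LTV 70–85%: Union Mortgage 100/156 = 64.1%, FirstBank 351/481 = 73.0% → FirstBank
LTV over 85%: Union Mortgage 261/1765 = 14.8%, FirstBank 408/1731 = 23.6% → FirstBank
Overall: Union Mortgage 417/2000 = 20.9%, FirstBank 821/2291 = 35.8% → FirstBank
FirstBank wins overall and in every loan-to-value group — no reversal.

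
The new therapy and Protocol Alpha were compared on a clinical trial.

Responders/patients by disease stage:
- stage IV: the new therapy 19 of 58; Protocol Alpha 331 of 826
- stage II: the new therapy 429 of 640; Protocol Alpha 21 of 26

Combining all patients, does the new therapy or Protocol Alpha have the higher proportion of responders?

the new therapy

Stage IV: the new therapy 19/58 = 32.8%, Protocol Alpha 331/826 = 40.1% → Protocol Alpha
Stage II: the new therapy 429/640 = 67.0%, Protocol Alpha 21/26 = 80.8% → Protocol Alpha
Overall: the new therapy 448/698 = 64.2%, Protocol Alpha 352/852 = 41.3% → the new therapy
(Protocol Alpha wins every disease group but the new therapy wins overall — Protocol Alpha's patients skew toward the low-rate stage IV group.)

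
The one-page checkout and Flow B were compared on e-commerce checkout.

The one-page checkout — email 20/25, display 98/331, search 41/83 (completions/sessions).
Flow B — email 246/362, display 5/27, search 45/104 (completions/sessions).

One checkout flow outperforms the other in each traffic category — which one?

the one-page checkout

Email: the one-page checkout 20/25 = 80.0%, Flow B 246/362 = 68.0% → the one-page checkout
Display: the one-page checkout 98/331 = 29.6%, Flow B 5/27 = 18.5% → the one-page checkout
Search: the one-page checkout 41/83 = 49.4%, Flow B 45/104 = 43.3% → the one-page checkout
The one-page checkout has the higher rate in all 3 groups.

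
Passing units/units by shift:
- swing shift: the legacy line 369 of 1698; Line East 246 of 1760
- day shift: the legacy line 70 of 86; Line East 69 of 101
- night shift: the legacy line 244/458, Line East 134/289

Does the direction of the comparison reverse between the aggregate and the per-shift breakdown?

Swing shift: the legacy line 369/1698 = 21.7%, Line East 246/1760 = 14.0% → the legacy line
Day shift: the legacy line 70/86 = 81.4%, Line East 69/101 = 68.3% → the legacy line
Night shift: the legacy line 244/458 = 53.3%, Line East 134/289 = 46.4% → the legacy line
Overall: the legacy line 683/2242 = 30.5%, Line East 449/2150 = 20.9% → the legacy line
The legacy line wins overall and in every shift group — no reversal.

No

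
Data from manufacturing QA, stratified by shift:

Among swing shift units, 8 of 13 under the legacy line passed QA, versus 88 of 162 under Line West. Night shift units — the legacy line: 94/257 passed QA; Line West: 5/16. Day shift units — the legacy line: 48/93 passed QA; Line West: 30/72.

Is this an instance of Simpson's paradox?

Swing shift: the legacy line 8/13 = 61.5%, Line West 88/162 = 54.3% → the legacy line
Night shift: the legacy line 94/257 = 36.6%, Line West 5/16 = 31.2% → the legacy line
Day shift: the legacy line 48/93 = 51.6%, Line West 30/72 = 41.7% → the legacy line
Overall: the legacy line 150/363 = 41.3%, Line West 123/250 = 49.2% → Line West
The legacy line wins each shift group but Line West wins overall — the comparison reverses. The legacy line's units skew toward night shift, which has a lower base rate.

Yes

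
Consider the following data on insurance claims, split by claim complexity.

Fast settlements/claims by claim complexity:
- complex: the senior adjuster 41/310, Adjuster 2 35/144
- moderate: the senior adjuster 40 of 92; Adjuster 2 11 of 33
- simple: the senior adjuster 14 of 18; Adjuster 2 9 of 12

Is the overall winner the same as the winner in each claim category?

No

Complex: the senior adjuster 41/310 = 13.2%, Adjuster 2 35/144 = 24.3% → Adjuster 2
Moderate: the senior adjuster 40/92 = 43.5%, Adjuster 2 11/33 = 33.3% → the senior adjuster
Simple: the senior adjuster 14/18 = 77.8%, Adjuster 2 9/12 = 75.0% → the senior adjuster
Overall: the senior adjuster 95/420 = 22.6%, Adjuster 2 55/189 = 29.1% → Adjuster 2
Neither sweeps: the senior adjuster wins 2 of 3 groups, Adjuster 2 wins 1. Adjuster 2 wins overall but not every group — no Simpson reversal.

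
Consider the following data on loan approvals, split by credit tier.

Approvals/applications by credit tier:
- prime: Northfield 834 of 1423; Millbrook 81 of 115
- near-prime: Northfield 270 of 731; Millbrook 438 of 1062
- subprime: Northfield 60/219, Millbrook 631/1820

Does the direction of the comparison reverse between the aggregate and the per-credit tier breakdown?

Prime: Northfield 834/1423 = 58.6%, Millbrook 81/115 = 70.4% → Millbrook
Near-prime: Northfield 270/731 = 36.9%, Millbrook 438/1062 = 41.2% → Millbrook
Subprime: Northfield 60/219 = 27.4%, Millbrook 631/1820 = 34.7% → Millbrook
Overall: Northfield 1164/2373 = 49.1%, Millbrook 1150/2997 = 38.4% → Northfield
Millbrook wins each credit group but Northfield wins overall — the comparison reverses. Millbrook's applications skew toward subprime, which has a lower base rate.

Yes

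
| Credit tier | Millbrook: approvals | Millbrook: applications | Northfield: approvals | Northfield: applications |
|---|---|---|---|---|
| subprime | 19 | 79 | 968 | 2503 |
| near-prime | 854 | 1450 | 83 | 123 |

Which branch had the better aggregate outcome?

Millbrook

Subprime: Millbrook 19/79 = 24.1%, Northfield 968/2503 = 38.7% → Northfield
Near-prime: Millbrook 854/1450 = 58.9%, Northfield 83/123 = 67.5% → Northfield
Overall: Millbrook 873/1529 = 57.1%, Northfield 1051/2626 = 40.0% → Millbrook
(Northfield wins every credit group but Millbrook wins overall — Northfield's applications skew toward the low-rate subprime group.)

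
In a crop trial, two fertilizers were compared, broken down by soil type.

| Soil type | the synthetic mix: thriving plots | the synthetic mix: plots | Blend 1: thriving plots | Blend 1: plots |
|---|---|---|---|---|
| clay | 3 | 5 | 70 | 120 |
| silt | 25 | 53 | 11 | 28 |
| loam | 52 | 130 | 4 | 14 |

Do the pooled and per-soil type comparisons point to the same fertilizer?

No

Clay: the synthetic mix 3/5 = 60.0%, Blend 1 70/120 = 58.3% → the synthetic mix
Silt: the synthetic mix 25/53 = 47.2%, Blend 1 11/28 = 39.3% → the synthetic mix
Loam: the synthetic mix 52/130 = 40.0%, Blend 1 4/14 = 28.6% → the synthetic mix
Overall: the synthetic mix 80/188 = 42.6%, Blend 1 85/162 = 52.5% → Blend 1
The synthetic mix wins each soil group but Blend 1 wins overall — the comparison reverses. The synthetic mix's plots skew toward loam, which has a lower base rate.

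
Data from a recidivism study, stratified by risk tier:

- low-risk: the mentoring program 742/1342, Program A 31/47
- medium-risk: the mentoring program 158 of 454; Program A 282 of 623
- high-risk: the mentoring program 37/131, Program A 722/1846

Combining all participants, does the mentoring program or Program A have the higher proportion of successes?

Low-risk: the mentoring program 742/1342 = 55.3%, Program A 31/47 = 66.0% → Program A
Medium-risk: the mentoring program 158/454 = 34.8%, Program A 282/623 = 45.3% → Program A
High-risk: the mentoring program 37/131 = 28.2%, Program A 722/1846 = 39.1% → Program A
Overall: the mentoring program 937/1927 = 48.6%, Program A 1035/2516 = 41.1% → the mentoring program
(Program A wins every risk group but the mentoring program wins overall — Program A's participants skew toward the low-rate high-risk group.)

the mentoring program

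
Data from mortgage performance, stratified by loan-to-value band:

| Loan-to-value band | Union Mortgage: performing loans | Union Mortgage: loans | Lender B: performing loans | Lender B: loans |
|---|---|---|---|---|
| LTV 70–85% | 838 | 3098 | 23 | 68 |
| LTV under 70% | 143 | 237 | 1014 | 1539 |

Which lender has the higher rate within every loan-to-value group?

Lender B

LTV 70–85%: Union Mortgage 838/3098 = 27.0%, Lender B 23/68 = 33.8% → Lender B
LTV under 70%: Union Mortgage 143/237 = 60.3%, Lender B 1014/1539 = 65.9% → Lender B
Lender B has the higher rate in both groups.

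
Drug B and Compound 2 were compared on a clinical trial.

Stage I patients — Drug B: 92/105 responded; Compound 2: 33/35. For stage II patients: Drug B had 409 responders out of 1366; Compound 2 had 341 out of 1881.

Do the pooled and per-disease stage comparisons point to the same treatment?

No

Stage I: Drug B 92/105 = 87.6%, Compound 2 33/35 = 94.3% → Compound 2
Stage II: Drug B 409/1366 = 29.9%, Compound 2 341/1881 = 18.1% → Drug B
Overall: Drug B 501/1471 = 34.1%, Compound 2 374/1916 = 19.5% → Drug B
Neither sweeps: Drug B wins 1 of 2 groups, Compound 2 wins 1. Drug B wins overall but not every group — no Simpson reversal.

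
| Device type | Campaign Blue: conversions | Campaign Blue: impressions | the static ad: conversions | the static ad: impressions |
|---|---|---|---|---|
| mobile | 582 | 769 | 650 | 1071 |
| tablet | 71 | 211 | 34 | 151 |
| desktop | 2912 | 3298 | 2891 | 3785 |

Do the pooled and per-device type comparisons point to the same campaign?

Yes

Mobile: Campaign Blue 582/769 = 75.7%, the static ad 650/1071 = 60.7% → Campaign Blue
Tablet: Campaign Blue 71/211 = 33.6%, the static ad 34/151 = 22.5% → Campaign Blue
Desktop: Campaign Blue 2912/3298 = 88.3%, the static ad 2891/3785 = 76.4% → Campaign Blue
Overall: Campaign Blue 3565/4278 = 83.3%, the static ad 3575/5007 = 71.4% → Campaign Blue
Campaign Blue wins overall and in every device group — no reversal.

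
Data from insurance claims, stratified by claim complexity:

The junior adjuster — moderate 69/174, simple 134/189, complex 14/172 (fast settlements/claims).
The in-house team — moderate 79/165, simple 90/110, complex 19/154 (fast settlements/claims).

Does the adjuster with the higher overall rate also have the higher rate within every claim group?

Moderate: the junior adjuster 69/174 = 39.7%, the in-house team 79/165 = 47.9% → the in-house team
Simple: the junior adjuster 134/189 = 70.9%, the in-house team 90/110 = 81.8% → the in-house team
Complex: the junior adjuster 14/172 = 8.1%, the in-house team 19/154 = 12.3% → the in-house team
Overall: the junior adjuster 217/535 = 40.6%, the in-house team 188/429 = 43.8% → the in-house team
The in-house team wins overall and in every claim group — no reversal.

Yes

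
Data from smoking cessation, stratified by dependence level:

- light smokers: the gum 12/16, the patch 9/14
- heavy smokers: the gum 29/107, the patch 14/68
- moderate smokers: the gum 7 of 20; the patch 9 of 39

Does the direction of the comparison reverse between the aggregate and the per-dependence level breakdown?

Light smokers: the gum 12/16 = 75.0%, the patch 9/14 = 64.3% → the gum
Heavy smokers: the gum 29/107 = 27.1%, the patch 14/68 = 20.6% → the gum
Moderate smokers: the gum 7/20 = 35.0%, the patch 9/39 = 23.1% → the gum
Overall: the gum 48/143 = 33.6%, the patch 32/121 = 26.4% → the gum
The gum wins overall and in every dependence group — no reversal.

No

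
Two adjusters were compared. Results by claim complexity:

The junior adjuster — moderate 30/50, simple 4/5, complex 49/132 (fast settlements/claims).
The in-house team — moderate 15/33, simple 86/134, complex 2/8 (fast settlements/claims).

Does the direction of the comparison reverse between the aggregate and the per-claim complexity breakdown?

Yes

Moderate: the junior adjuster 30/50 = 60.0%, the in-house team 15/33 = 45.5% → the junior adjuster
Simple: the junior adjuster 4/5 = 80.0%, the in-house team 86/134 = 64.2% → the junior adjuster
Complex: the junior adjuster 49/132 = 37.1%, the in-house team 2/8 = 25.0% → the junior adjuster
Overall: the junior adjuster 83/187 = 44.4%, the in-house team 103/175 = 58.9% → the in-house team
The junior adjuster wins each claim group but the in-house team wins overall — the comparison reverses. The junior adjuster's claims skew toward complex, which has a lower base rate.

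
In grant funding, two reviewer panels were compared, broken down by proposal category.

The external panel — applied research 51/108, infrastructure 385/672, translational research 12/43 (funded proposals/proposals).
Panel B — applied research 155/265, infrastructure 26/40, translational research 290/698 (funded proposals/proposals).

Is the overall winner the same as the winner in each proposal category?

No

Applied research: the external panel 51/108 = 47.2%, Panel B 155/265 = 58.5% → Panel B
Infrastructure: the external panel 385/672 = 57.3%, Panel B 26/40 = 65.0% → Panel B
Translational research: the external panel 12/43 = 27.9%, Panel B 290/698 = 41.5% → Panel B
Overall: the external panel 448/823 = 54.4%, Panel B 471/1003 = 47.0% → the external panel
Panel B wins each proposal group but the external panel wins overall — the comparison reverses. Panel B's proposals skew toward translational research, which has a lower base rate.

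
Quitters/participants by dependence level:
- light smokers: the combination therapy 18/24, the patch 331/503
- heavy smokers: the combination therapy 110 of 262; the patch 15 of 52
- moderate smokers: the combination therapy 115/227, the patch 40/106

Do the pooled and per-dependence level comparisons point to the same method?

Light smokers: the combination therapy 18/24 = 75.0%, the patch 331/503 = 65.8% → the combination therapy
Heavy smokers: the combination therapy 110/262 = 42.0%, the patch 15/52 = 28.8% → the combination therapy
Moderate smokers: the combination therapy 115/227 = 50.7%, the patch 40/106 = 37.7% → the combination therapy
Overall: the combination therapy 243/513 = 47.4%, the patch 386/661 = 58.4% → the patch
The combination therapy wins each dependence group but the patch wins overall — the comparison reverses. The combination therapy's participants skew toward heavy smokers, which has a lower base rate.

No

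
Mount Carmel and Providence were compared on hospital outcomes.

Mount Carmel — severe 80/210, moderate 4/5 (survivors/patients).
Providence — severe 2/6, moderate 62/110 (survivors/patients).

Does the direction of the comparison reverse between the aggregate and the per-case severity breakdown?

Severe: Mount Carmel 80/210 = 38.1%, Providence 2/6 = 33.3% → Mount Carmel
Moderate: Mount Carmel 4/5 = 80.0%, Providence 62/110 = 56.4% → Mount Carmel
Overall: Mount Carmel 84/215 = 39.1%, Providence 64/116 = 55.2% → Providence
Mount Carmel wins each case group but Providence wins overall — the comparison reverses. Mount Carmel's patients skew toward severe, which has a lower base rate.

Yes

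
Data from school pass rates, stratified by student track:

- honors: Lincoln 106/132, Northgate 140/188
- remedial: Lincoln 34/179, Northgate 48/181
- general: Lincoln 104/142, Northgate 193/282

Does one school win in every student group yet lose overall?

No

Honors: Lincoln 106/132 = 80.3%, Northgate 140/188 = 74.5% → Lincoln
Remedial: Lincoln 34/179 = 19.0%, Northgate 48/181 = 26.5% → Northgate
General: Lincoln 104/142 = 73.2%, Northgate 193/282 = 68.4% → Lincoln
Overall: Lincoln 244/453 = 53.9%, Northgate 381/651 = 58.5% → Northgate
Neither sweeps: Lincoln wins 2 of 3 groups, Northgate wins 1. Northgate wins overall but not every group — no Simpson reversal.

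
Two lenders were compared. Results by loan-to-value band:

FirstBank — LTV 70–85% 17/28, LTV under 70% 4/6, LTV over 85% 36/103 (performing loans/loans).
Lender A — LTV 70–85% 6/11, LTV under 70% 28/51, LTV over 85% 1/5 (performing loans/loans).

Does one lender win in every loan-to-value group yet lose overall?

Yes

LTV 70–85%: FirstBank 17/28 = 60.7%, Lender A 6/11 = 54.5% → FirstBank
LTV under 70%: FirstBank 4/6 = 66.7%, Lender A 28/51 = 54.9% → FirstBank
LTV over 85%: FirstBank 36/103 = 35.0%, Lender A 1/5 = 20.0% → FirstBank
Overall: FirstBank 57/137 = 41.6%, Lender A 35/67 = 52.2% → Lender A
FirstBank wins each loan-to-value group but Lender A wins overall — the comparison reverses. FirstBank's loans skew toward LTV over 85%, which has a lower base rate.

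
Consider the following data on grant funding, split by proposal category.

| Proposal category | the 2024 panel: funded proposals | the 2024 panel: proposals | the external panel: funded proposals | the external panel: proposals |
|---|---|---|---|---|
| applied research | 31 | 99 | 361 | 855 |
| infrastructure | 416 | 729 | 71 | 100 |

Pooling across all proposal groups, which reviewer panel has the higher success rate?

the 2024 panel

Applied research: the 2024 panel 31/99 = 31.3%, the external panel 361/855 = 42.2% → the external panel
Infrastructure: the 2024 panel 416/729 = 57.1%, the external panel 71/100 = 71.0% → the external panel
Overall: the 2024 panel 447/828 = 54.0%, the external panel 432/955 = 45.2% → the 2024 panel
(The external panel wins every proposal group but the 2024 panel wins overall — the external panel's proposals skew toward the low-rate applied research group.)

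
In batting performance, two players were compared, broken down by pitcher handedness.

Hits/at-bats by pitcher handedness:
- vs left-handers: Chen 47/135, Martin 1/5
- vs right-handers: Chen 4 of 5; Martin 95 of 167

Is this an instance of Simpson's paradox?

Vs left-handers: Chen 47/135 = 34.8%, Martin 1/5 = 20.0% → Chen
Vs right-handers: Chen 4/5 = 80.0%, Martin 95/167 = 56.9% → Chen
Overall: Chen 51/140 = 36.4%, Martin 96/172 = 55.8% → Martin
Chen wins each pitcher group but Martin wins overall — the comparison reverses. Chen's at-bats skew toward vs left-handers, which has a lower base rate.

Yes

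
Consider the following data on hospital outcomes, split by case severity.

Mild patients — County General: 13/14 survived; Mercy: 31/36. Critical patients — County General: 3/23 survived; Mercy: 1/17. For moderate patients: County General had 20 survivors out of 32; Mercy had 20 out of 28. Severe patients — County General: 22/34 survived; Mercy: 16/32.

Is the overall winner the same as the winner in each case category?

Mild: County General 13/14 = 92.9%, Mercy 31/36 = 86.1% → County General
Critical: County General 3/23 = 13.0%, Mercy 1/17 = 5.9% → County General
Moderate: County General 20/32 = 62.5%, Mercy 20/28 = 71.4% → Mercy
Severe: County General 22/34 = 64.7%, Mercy 16/32 = 50.0% → County General
Overall: County General 58/103 = 56.3%, Mercy 68/113 = 60.2% → Mercy
Neither sweeps: County General wins 3 of 4 groups, Mercy wins 1. Mercy wins overall but not every group — no Simpson reversal.

No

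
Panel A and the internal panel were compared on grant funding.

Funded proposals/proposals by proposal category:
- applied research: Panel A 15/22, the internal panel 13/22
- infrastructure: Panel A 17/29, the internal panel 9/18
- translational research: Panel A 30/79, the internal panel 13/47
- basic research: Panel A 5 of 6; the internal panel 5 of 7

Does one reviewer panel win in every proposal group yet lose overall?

No

Applied research: Panel A 15/22 = 68.2%, the internal panel 13/22 = 59.1% → Panel A
Infrastructure: Panel A 17/29 = 58.6%, the internal panel 9/18 = 50.0% → Panel A
Translational research: Panel A 30/79 = 38.0%, the internal panel 13/47 = 27.7% → Panel A
Basic research: Panel A 5/6 = 83.3%, the internal panel 5/7 = 71.4% → Panel A
Overall: Panel A 67/136 = 49.3%, the internal panel 40/94 = 42.6% → Panel A
Panel A wins overall and in every proposal group — no reversal.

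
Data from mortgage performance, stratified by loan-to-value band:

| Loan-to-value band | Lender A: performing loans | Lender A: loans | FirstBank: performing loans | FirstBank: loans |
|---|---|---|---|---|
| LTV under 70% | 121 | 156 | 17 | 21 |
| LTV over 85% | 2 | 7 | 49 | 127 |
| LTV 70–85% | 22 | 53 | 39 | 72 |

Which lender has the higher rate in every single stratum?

FirstBank

LTV under 70%: Lender A 121/156 = 77.6%, FirstBank 17/21 = 81.0% → FirstBank
LTV over 85%: Lender A 2/7 = 28.6%, FirstBank 49/127 = 38.6% → FirstBank
LTV 70–85%: Lender A 22/53 = 41.5%, FirstBank 39/72 = 54.2% → FirstBank
FirstBank has the higher rate in all 3 groups.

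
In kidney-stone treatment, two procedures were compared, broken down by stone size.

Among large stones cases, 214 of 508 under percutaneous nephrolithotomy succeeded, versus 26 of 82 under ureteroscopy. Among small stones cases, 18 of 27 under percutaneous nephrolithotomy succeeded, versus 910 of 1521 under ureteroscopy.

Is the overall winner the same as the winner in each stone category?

Large stones: percutaneous nephrolithotomy 214/508 = 42.1%, ureteroscopy 26/82 = 31.7% → percutaneous nephrolithotomy
Small stones: percutaneous nephrolithotomy 18/27 = 66.7%, ureteroscopy 910/1521 = 59.8% → percutaneous nephrolithotomy
Overall: percutaneous nephrolithotomy 232/535 = 43.4%, ureteroscopy 936/1603 = 58.4% → ureteroscopy
Percutaneous nephrolithotomy wins each stone group but ureteroscopy wins overall — the comparison reverses. Percutaneous nephrolithotomy's cases skew toward large stones, which has a lower base rate.

No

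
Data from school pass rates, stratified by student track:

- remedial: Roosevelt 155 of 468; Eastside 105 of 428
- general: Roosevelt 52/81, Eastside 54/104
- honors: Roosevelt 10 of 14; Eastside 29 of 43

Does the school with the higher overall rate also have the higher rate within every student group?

Remedial: Roosevelt 155/468 = 33.1%, Eastside 105/428 = 24.5% → Roosevelt
General: Roosevelt 52/81 = 64.2%, Eastside 54/104 = 51.9% → Roosevelt
Honors: Roosevelt 10/14 = 71.4%, Eastside 29/43 = 67.4% → Roosevelt
Overall: Roosevelt 217/563 = 38.5%, Eastside 188/575 = 32.7% → Roosevelt
Roosevelt wins overall and in every student group — no reversal.

Yes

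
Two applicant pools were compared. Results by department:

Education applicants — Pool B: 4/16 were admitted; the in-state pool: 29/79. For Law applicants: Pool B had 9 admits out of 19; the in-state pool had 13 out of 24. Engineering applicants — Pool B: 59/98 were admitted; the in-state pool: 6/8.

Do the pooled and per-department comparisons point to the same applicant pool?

Education: Pool B 4/16 = 25.0%, the in-state pool 29/79 = 36.7% → the in-state pool
Law: Pool B 9/19 = 47.4%, the in-state pool 13/24 = 54.2% → the in-state pool
Engineering: Pool B 59/98 = 60.2%, the in-state pool 6/8 = 75.0% → the in-state pool
Overall: Pool B 72/133 = 54.1%, the in-state pool 48/111 = 43.2% → Pool B
The in-state pool wins each department group but Pool B wins overall — the comparison reverses. The in-state pool's applicants skew toward Education, which has a lower base rate.

No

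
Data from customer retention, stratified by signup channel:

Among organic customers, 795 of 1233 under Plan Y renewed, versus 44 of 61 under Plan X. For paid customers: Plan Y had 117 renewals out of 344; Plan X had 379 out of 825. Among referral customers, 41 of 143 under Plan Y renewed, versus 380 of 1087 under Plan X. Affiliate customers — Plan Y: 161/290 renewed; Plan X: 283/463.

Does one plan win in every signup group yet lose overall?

Yes

Organic: Plan Y 795/1233 = 64.5%, Plan X 44/61 = 72.1% → Plan X
Paid: Plan Y 117/344 = 34.0%, Plan X 379/825 = 45.9% → Plan X
Referral: Plan Y 41/143 = 28.7%, Plan X 380/1087 = 35.0% → Plan X
Affiliate: Plan Y 161/290 = 55.5%, Plan X 283/463 = 61.1% → Plan X
Overall: Plan Y 1114/2010 = 55.4%, Plan X 1086/2436 = 44.6% → Plan Y
Plan X wins each signup group but Plan Y wins overall — the comparison reverses. Plan X's customers skew toward referral, which has a lower base rate.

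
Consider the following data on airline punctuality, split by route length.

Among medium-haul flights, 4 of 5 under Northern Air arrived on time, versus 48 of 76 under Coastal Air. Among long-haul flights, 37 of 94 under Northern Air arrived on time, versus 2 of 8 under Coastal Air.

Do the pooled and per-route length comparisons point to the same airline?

No

Medium-haul: Northern Air 4/5 = 80.0%, Coastal Air 48/76 = 63.2% → Northern Air
Long-haul: Northern Air 37/94 = 39.4%, Coastal Air 2/8 = 25.0% → Northern Air
Overall: Northern Air 41/99 = 41.4%, Coastal Air 50/84 = 59.5% → Coastal Air
Northern Air wins each route group but Coastal Air wins overall — the comparison reverses. Northern Air's flights skew toward long-haul, which has a lower base rate.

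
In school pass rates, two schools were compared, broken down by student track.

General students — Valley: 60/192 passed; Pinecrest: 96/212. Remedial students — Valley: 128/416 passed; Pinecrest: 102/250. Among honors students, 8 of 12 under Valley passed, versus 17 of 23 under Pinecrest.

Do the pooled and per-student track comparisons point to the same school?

Yes

General: Valley 60/192 = 31.2%, Pinecrest 96/212 = 45.3% → Pinecrest
Remedial: Valley 128/416 = 30.8%, Pinecrest 102/250 = 40.8% → Pinecrest
Honors: Valley 8/12 = 66.7%, Pinecrest 17/23 = 73.9% → Pinecrest
Overall: Valley 196/620 = 31.6%, Pinecrest 215/485 = 44.3% → Pinecrest
Pinecrest wins overall and in every student group — no reversal.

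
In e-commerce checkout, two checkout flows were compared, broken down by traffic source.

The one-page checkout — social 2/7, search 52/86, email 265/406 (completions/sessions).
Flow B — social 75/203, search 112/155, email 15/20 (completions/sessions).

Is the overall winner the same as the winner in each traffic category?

Social: the one-page checkout 2/7 = 28.6%, Flow B 75/203 = 36.9% → Flow B
Search: the one-page checkout 52/86 = 60.5%, Flow B 112/155 = 72.3% → Flow B
Email: the one-page checkout 265/406 = 65.3%, Flow B 15/20 = 75.0% → Flow B
Overall: the one-page checkout 319/499 = 63.9%, Flow B 202/378 = 53.4% → the one-page checkout
Flow B wins each traffic group but the one-page checkout wins overall — the comparison reverses. Flow B's sessions skew toward social, which has a lower base rate.

No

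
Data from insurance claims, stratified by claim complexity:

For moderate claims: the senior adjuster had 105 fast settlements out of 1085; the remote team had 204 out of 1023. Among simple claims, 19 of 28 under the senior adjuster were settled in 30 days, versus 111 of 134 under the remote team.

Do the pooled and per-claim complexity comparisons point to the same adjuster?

Moderate: the senior adjuster 105/1085 = 9.7%, the remote team 204/1023 = 19.9% → the remote team
Simple: the senior adjuster 19/28 = 67.9%, the remote team 111/134 = 82.8% → the remote team
Overall: the senior adjuster 124/1113 = 11.1%, the remote team 315/1157 = 27.2% → the remote team
The remote team wins overall and in every claim group — no reversal.

Yes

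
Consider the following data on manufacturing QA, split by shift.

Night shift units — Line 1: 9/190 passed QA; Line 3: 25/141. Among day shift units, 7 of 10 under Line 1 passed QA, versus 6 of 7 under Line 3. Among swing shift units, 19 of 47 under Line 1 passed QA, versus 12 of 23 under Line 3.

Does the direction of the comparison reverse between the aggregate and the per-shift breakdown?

No

Night shift: Line 1 9/190 = 4.7%, Line 3 25/141 = 17.7% → Line 3
Day shift: Line 1 7/10 = 70.0%, Line 3 6/7 = 85.7% → Line 3
Swing shift: Line 1 19/47 = 40.4%, Line 3 12/23 = 52.2% → Line 3
Overall: Line 1 35/247 = 14.2%, Line 3 43/171 = 25.1% → Line 3
Line 3 wins overall and in every shift group — no reversal.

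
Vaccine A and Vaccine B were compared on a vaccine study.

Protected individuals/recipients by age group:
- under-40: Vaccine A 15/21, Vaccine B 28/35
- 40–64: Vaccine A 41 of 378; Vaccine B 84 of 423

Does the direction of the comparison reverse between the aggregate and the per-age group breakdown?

Under-40: Vaccine A 15/21 = 71.4%, Vaccine B 28/35 = 80.0% → Vaccine B
40–64: Vaccine A 41/378 = 10.8%, Vaccine B 84/423 = 19.9% → Vaccine B
Overall: Vaccine A 56/399 = 14.0%, Vaccine B 112/458 = 24.5% → Vaccine B
Vaccine B wins overall and in every age group — no reversal.

No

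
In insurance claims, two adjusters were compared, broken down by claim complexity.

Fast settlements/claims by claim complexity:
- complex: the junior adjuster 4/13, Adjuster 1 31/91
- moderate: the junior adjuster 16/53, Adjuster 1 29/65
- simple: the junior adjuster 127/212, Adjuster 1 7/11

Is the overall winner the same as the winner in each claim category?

No

Complex: the junior adjuster 4/13 = 30.8%, Adjuster 1 31/91 = 34.1% → Adjuster 1
Moderate: the junior adjuster 16/53 = 30.2%, Adjuster 1 29/65 = 44.6% → Adjuster 1
Simple: the junior adjuster 127/212 = 59.9%, Adjuster 1 7/11 = 63.6% → Adjuster 1
Overall: the junior adjuster 147/278 = 52.9%, Adjuster 1 67/167 = 40.1% → the junior adjuster
Adjuster 1 wins each claim group but the junior adjuster wins overall — the comparison reverses. Adjuster 1's claims skew toward complex, which has a lower base rate.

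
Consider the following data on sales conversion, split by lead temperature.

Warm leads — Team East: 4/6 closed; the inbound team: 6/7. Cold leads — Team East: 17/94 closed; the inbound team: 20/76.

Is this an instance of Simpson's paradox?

Warm: Team East 4/6 = 66.7%, the inbound team 6/7 = 85.7% → the inbound team
Cold: Team East 17/94 = 18.1%, the inbound team 20/76 = 26.3% → the inbound team
Overall: Team East 21/100 = 21.0%, the inbound team 26/83 = 31.3% → the inbound team
The inbound team wins overall and in every lead group — no reversal.

No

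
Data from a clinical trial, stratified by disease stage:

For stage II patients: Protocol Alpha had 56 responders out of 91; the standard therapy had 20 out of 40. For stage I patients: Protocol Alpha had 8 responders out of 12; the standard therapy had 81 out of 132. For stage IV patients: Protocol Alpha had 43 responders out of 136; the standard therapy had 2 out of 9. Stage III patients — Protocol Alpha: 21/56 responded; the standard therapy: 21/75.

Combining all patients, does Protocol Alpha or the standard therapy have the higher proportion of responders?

the standard therapy

Stage II: Protocol Alpha 56/91 = 61.5%, the standard therapy 20/40 = 50.0% → Protocol Alpha
Stage I: Protocol Alpha 8/12 = 66.7%, the standard therapy 81/132 = 61.4% → Protocol Alpha
Stage IV: Protocol Alpha 43/136 = 31.6%, the standard therapy 2/9 = 22.2% → Protocol Alpha
Stage III: Protocol Alpha 21/56 = 37.5%, the standard therapy 21/75 = 28.0% → Protocol Alpha
Overall: Protocol Alpha 128/295 = 43.4%, the standard therapy 124/256 = 48.4% → the standard therapy
(Protocol Alpha wins every disease group but the standard therapy wins overall — Protocol Alpha's patients skew toward the low-rate stage IV group.)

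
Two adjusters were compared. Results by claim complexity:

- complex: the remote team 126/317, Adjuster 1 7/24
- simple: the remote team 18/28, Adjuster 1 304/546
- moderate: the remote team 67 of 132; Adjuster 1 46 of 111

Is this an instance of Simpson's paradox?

Yes

Complex: the remote team 126/317 = 39.7%, Adjuster 1 7/24 = 29.2% → the remote team
Simple: the remote team 18/28 = 64.3%, Adjuster 1 304/546 = 55.7% → the remote team
Moderate: the remote team 67/132 = 50.8%, Adjuster 1 46/111 = 41.4% → the remote team
Overall: the remote team 211/477 = 44.2%, Adjuster 1 357/681 = 52.4% → Adjuster 1
The remote team wins each claim group but Adjuster 1 wins overall — the comparison reverses. The remote team's claims skew toward complex, which has a lower base rate.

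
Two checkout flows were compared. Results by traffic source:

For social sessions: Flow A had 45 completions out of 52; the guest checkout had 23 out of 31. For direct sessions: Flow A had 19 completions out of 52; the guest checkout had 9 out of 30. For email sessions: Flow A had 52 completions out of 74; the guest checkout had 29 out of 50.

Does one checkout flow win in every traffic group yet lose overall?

No

Social: Flow A 45/52 = 86.5%, the guest checkout 23/31 = 74.2% → Flow A
Direct: Flow A 19/52 = 36.5%, the guest checkout 9/30 = 30.0% → Flow A
Email: Flow A 52/74 = 70.3%, the guest checkout 29/50 = 58.0% → Flow A
Overall: Flow A 116/178 = 65.2%, the guest checkout 61/111 = 55.0% → Flow A
Flow A wins overall and in every traffic group — no reversal.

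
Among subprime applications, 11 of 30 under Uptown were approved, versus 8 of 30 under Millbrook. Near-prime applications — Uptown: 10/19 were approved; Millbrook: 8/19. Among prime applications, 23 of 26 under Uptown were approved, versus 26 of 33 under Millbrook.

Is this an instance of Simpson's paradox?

Subprime: Uptown 11/30 = 36.7%, Millbrook 8/30 = 26.7% → Uptown
Near-prime: Uptown 10/19 = 52.6%, Millbrook 8/19 = 42.1% → Uptown
Prime: Uptown 23/26 = 88.5%, Millbrook 26/33 = 78.8% → Uptown
Overall: Uptown 44/75 = 58.7%, Millbrook 42/82 = 51.2% → Uptown
Uptown wins overall and in every credit group — no reversal.

No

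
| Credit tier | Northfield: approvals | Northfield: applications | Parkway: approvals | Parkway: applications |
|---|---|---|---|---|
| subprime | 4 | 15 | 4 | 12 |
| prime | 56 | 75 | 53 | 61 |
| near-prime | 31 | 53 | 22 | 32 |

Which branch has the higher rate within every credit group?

Subprime: Northfield 4/15 = 26.7%, Parkway 4/12 = 33.3% → Parkway
Prime: Northfield 56/75 = 74.7%, Parkway 53/61 = 86.9% → Parkway
Near-prime: Northfield 31/53 = 58.5%, Parkway 22/32 = 68.8% → Parkway
Parkway has the higher rate in all 3 groups.

Parkway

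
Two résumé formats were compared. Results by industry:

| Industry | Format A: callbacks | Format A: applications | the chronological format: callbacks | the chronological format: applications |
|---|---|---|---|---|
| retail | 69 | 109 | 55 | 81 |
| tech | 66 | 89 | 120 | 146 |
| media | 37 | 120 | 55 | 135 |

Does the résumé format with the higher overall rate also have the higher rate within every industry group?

Yes

Retail: Format A 69/109 = 63.3%, the chronological format 55/81 = 67.9% → the chronological format
Tech: Format A 66/89 = 74.2%, the chronological format 120/146 = 82.2% → the chronological format
Media: Format A 37/120 = 30.8%, the chronological format 55/135 = 40.7% → the chronological format
Overall: Format A 172/318 = 54.1%, the chronological format 230/362 = 63.5% → the chronological format
The chronological format wins overall and in every industry group — no reversal.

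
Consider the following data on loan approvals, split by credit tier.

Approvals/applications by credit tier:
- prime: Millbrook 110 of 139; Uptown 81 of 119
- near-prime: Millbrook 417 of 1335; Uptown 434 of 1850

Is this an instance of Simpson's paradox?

Prime: Millbrook 110/139 = 79.1%, Uptown 81/119 = 68.1% → Millbrook
Near-prime: Millbrook 417/1335 = 31.2%, Uptown 434/1850 = 23.5% → Millbrook
Overall: Millbrook 527/1474 = 35.8%, Uptown 515/1969 = 26.2% → Millbrook
Millbrook wins overall and in every credit group — no reversal.

No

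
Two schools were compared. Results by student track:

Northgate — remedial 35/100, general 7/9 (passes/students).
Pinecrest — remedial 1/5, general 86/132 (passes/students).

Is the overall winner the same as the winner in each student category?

Remedial: Northgate 35/100 = 35.0%, Pinecrest 1/5 = 20.0% → Northgate
General: Northgate 7/9 = 77.8%, Pinecrest 86/132 = 65.2% → Northgate
Overall: Northgate 42/109 = 38.5%, Pinecrest 87/137 = 63.5% → Pinecrest
Northgate wins each student group but Pinecrest wins overall — the comparison reverses. Northgate's students skew toward remedial, which has a lower base rate.

No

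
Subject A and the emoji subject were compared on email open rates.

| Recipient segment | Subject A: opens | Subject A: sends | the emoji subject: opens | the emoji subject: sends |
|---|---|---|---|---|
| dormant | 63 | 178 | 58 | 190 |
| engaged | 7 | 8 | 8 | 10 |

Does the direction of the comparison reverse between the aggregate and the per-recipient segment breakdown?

No

Dormant: Subject A 63/178 = 35.4%, the emoji subject 58/190 = 30.5% → Subject A
Engaged: Subject A 7/8 = 87.5%, the emoji subject 8/10 = 80.0% → Subject A
Overall: Subject A 70/186 = 37.6%, the emoji subject 66/200 = 33.0% → Subject A
Subject A wins overall and in every recipient group — no reversal.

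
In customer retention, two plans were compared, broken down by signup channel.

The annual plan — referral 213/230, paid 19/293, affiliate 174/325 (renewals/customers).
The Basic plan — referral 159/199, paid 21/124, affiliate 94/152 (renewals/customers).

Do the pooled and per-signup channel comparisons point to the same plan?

No

Referral: the annual plan 213/230 = 92.6%, the Basic plan 159/199 = 79.9% → the annual plan
Paid: the annual plan 19/293 = 6.5%, the Basic plan 21/124 = 16.9% → the Basic plan
Affiliate: the annual plan 174/325 = 53.5%, the Basic plan 94/152 = 61.8% → the Basic plan
Overall: the annual plan 406/848 = 47.9%, the Basic plan 274/475 = 57.7% → the Basic plan
Neither sweeps: the annual plan wins 1 of 3 groups, the Basic plan wins 2. The Basic plan wins overall but not every group — no Simpson reversal.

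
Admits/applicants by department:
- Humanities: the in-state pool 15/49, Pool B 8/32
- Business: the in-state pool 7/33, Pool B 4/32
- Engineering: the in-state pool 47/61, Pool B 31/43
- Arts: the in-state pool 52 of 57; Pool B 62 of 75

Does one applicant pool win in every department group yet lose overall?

No

Humanities: the in-state pool 15/49 = 30.6%, Pool B 8/32 = 25.0% → the in-state pool
Business: the in-state pool 7/33 = 21.2%, Pool B 4/32 = 12.5% → the in-state pool
Engineering: the in-state pool 47/61 = 77.0%, Pool B 31/43 = 72.1% → the in-state pool
Arts: the in-state pool 52/57 = 91.2%, Pool B 62/75 = 82.7% → the in-state pool
Overall: the in-state pool 121/200 = 60.5%, Pool B 105/182 = 57.7% → the in-state pool
The in-state pool wins overall and in every department group — no reversal.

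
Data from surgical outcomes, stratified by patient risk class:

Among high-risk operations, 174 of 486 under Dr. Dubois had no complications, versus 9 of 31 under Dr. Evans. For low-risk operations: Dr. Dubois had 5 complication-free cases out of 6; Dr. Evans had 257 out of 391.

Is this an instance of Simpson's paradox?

High-risk: Dr. Dubois 174/486 = 35.8%, Dr. Evans 9/31 = 29.0% → Dr. Dubois
Low-risk: Dr. Dubois 5/6 = 83.3%, Dr. Evans 257/391 = 65.7% → Dr. Dubois
Overall: Dr. Dubois 179/492 = 36.4%, Dr. Evans 266/422 = 63.0% → Dr. Evans
Dr. Dubois wins each patient risk group but Dr. Evans wins overall — the comparison reverses. Dr. Dubois's operations skew toward high-risk, which has a lower base rate.

Yes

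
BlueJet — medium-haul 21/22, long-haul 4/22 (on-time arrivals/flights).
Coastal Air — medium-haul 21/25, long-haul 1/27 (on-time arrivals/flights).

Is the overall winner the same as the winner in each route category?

Medium-haul: BlueJet 21/22 = 95.5%, Coastal Air 21/25 = 84.0% → BlueJet
Long-haul: BlueJet 4/22 = 18.2%, Coastal Air 1/27 = 3.7% → BlueJet
Overall: BlueJet 25/44 = 56.8%, Coastal Air 22/52 = 42.3% → BlueJet
BlueJet wins overall and in every route group — no reversal.

Yes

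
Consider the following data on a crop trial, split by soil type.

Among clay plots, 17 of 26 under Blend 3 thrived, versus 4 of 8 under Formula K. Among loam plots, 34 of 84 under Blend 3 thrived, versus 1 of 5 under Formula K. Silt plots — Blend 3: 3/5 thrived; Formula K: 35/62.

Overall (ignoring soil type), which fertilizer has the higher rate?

Formula K

Clay: Blend 3 17/26 = 65.4%, Formula K 4/8 = 50.0% → Blend 3
Loam: Blend 3 34/84 = 40.5%, Formula K 1/5 = 20.0% → Blend 3
Silt: Blend 3 3/5 = 60.0%, Formula K 35/62 = 56.5% → Blend 3
Overall: Blend 3 54/115 = 47.0%, Formula K 40/75 = 53.3% → Formula K
(Blend 3 wins every soil group but Formula K wins overall — Blend 3's plots skew toward the low-rate loam group.)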